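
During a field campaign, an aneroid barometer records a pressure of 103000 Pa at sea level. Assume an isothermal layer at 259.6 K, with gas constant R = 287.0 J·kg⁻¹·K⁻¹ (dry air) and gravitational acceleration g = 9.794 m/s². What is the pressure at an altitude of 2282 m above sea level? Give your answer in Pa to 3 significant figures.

Scale height: H = RT/g = 287.0 × 259.6 / 9.794 = 7607.2 m.
Barometric formula: P = P₀ exp(−z/H).
z/H = 2282.0/7607.2 = 0.29998; exp(−0.29998) = 0.74083.
P = 103000 × 0.74083 = 76305 Pa.

P ≈ 76300 Pa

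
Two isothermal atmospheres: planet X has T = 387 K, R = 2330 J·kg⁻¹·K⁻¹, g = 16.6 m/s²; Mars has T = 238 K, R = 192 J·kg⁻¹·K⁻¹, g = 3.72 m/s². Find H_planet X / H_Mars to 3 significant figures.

H_planet X/H_Mars ≈ 4.42

H = RT/g for each body.
H_planet X = 2330 × 387 / 16.6 = 54320 m.
H_Mars = 192 × 238 / 3.72 = 12284 m.
H_planet X/H_Mars = 54320/12284 = 4.4220.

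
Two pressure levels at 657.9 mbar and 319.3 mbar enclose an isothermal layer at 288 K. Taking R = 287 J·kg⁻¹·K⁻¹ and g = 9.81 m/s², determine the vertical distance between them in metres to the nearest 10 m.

Hypsometric equation: Δz = (R T̄/g) ln(P₁/P₂).
R T̄/g = 287 × 288 / 9.81 = 8425.7 m.
ln(657.9/319.3) = ln(2.0604) = 0.72290.
Δz = 8425.7 × 0.72290 = 6090.9 m.

Δz ≈ 6090 m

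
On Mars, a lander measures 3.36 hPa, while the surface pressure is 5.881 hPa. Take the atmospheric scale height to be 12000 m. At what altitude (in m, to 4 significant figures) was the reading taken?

Invert the barometric formula: z = H ln(P₀/P).
P₀/P = 5.881/3.36 = 1.7503; ln(1.7503) = 0.55979.
z = 12000 × 0.55979 = 6717.5 m.

z ≈ 6717 m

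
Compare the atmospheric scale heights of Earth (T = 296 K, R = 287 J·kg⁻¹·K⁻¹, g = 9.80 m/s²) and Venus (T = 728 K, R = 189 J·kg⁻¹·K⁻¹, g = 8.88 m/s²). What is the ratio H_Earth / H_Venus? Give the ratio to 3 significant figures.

H_Earth/H_Venus ≈ 0.559

H = RT/g for each body.
H_Earth = 287 × 296 / 9.80 = 8668.6 m.
H_Venus = 189 × 728 / 8.88 = 15495 m.
H_Earth/H_Venus = 8668.6/15495 = 0.55944.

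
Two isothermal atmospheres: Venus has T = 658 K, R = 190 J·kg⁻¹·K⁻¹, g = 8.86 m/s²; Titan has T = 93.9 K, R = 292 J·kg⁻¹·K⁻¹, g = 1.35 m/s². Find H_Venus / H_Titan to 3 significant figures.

H = RT/g for each body.
H_Venus = 190 × 658 / 8.86 = 14111 m.
H_Titan = 292 × 93.9 / 1.35 = 20310 m.
H_Venus/H_Titan = 14111/20310 = 0.69478.

H_Venus/H_Titan ≈ 0.695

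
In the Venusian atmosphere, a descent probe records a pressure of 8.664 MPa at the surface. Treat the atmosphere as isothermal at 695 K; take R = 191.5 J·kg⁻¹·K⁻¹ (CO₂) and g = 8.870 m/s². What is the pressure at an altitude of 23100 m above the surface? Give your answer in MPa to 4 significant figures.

P ≈ 1.858 MPa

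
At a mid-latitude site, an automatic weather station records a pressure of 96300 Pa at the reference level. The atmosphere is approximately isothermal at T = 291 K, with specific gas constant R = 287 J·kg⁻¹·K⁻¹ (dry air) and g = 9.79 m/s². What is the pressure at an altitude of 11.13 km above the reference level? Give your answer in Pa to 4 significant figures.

Scale height: H = RT/g = 287 × 291 / 9.79 = 8530.8 m.
Barometric formula: P = P₀ exp(−z/H).
z/H = 11130/8530.8 = 1.3047; exp(−1.3047) = 0.27125.
P = 96300 × 0.27125 = 26121 Pa.

P ≈ 26120 Pa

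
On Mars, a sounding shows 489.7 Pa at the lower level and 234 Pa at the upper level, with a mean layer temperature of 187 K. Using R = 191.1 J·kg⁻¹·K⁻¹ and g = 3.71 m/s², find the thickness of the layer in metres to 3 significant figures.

Δz ≈ 7110 m

Hypsometric equation: Δz = (R T̄/g) ln(P₁/P₂).
R T̄/g = 191.1 × 187 / 3.71 = 9632.3 m.
ln(489.7/234) = ln(2.0927) = 0.73846.
Δz = 9632.3 × 0.73846 = 7113.1 m.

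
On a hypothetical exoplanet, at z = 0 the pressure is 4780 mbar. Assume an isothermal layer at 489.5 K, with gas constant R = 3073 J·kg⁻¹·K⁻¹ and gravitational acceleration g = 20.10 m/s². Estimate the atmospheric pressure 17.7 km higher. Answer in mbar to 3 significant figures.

Scale height: H = RT/g = 3073 × 489.5 / 20.10 = 74837 m.
Barometric formula: P = P₀ exp(−z/H).
z/H = 17700/74837 = 0.23651; exp(−0.23651) = 0.78938.
P = 4780 × 0.78938 = 3773.2 mbar.

P ≈ 3770 mbar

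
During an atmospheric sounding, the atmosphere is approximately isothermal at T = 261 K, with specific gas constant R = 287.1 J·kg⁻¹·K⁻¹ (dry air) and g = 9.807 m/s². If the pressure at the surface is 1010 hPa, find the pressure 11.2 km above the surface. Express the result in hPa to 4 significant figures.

P ≈ 233.2 hPa

Scale height: H = RT/g = 287.1 × 261 / 9.807 = 7640.8 m.
Barometric formula: P = P₀ exp(−z/H).
z/H = 11200/7640.8 = 1.4658; exp(−1.4658) = 0.23089.
P = 1010 × 0.23089 = 233.20 hPa.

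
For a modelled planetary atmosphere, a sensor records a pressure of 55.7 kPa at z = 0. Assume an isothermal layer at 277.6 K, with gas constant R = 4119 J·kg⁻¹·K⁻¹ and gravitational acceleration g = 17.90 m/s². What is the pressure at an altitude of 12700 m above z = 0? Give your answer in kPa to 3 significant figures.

P ≈ 45.7 kPa

Scale height: H = RT/g = 4119 × 277.6 / 17.90 = 63879 m.
Barometric formula: P = P₀ exp(−z/H).
z/H = 12700/63879 = 0.19881; exp(−0.19881) = 0.81971.
P = 55.7 × 0.81971 = 45.658 kPa.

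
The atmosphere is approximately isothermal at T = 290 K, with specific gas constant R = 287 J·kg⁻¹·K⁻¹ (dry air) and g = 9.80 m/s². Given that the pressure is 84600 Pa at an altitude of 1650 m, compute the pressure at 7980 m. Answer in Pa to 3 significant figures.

Scale height: H = RT/g = 287 × 290 / 9.80 = 8492.9 m.
Between two levels, P₂ = P₁ exp(−Δz/H) with Δz = z₂ − z₁.
Δz = 7980.0 − 1650.0 = 6330.0 m; Δz/H = 6330.0/8492.9 = 0.74533.
P₂ = 84600 × exp(−0.74533) = 84600 × 0.47458 = 40149 Pa.

P ≈ 40100 Pa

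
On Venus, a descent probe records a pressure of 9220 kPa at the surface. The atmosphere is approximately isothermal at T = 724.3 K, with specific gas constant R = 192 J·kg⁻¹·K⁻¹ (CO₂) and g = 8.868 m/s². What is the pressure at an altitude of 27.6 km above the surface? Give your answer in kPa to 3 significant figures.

Scale height: H = RT/g = 192 × 724.3 / 8.868 = 15682 m.
Barometric formula: P = P₀ exp(−z/H).
z/H = 27600/15682 = 1.7600; exp(−1.7600) = 0.17204.
P = 9220 × 0.17204 = 1586.2 kPa.

P ≈ 1590 kPa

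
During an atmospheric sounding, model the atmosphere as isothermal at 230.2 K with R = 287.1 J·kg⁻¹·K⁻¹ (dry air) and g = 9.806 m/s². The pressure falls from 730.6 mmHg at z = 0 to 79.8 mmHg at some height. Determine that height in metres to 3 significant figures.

Scale height: H = RT/g = 287.1 × 230.2 / 9.806 = 6739.8 m.
Invert the barometric formula: z = H ln(P₀/P).
P₀/P = 730.6/79.8 = 9.1554; ln(9.1554) = 2.2143.
z = 6739.8 × 2.2143 = 14924 m.

z ≈ 14900 m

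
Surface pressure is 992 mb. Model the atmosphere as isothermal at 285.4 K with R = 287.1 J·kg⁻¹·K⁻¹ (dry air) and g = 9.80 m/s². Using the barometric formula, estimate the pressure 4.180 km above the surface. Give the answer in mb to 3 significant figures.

P ≈ 602 mb

Scale height: H = RT/g = 287.1 × 285.4 / 9.80 = 8361.1 m.
Barometric formula: P = P₀ exp(−z/H).
z/H = 4180.0/8361.1 = 0.49993; exp(−0.49993) = 0.60657.
P = 992 × 0.60657 = 601.72 mb.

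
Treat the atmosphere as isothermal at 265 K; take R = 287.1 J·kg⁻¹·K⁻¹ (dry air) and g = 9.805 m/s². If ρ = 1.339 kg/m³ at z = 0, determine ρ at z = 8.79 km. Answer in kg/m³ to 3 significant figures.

Scale height: H = RT/g = 287.1 × 265 / 9.805 = 7759.5 m.
In an isothermal atmosphere, density decays like pressure: ρ = ρ₀ exp(−z/H).
z/H = 8790.0/7759.5 = 1.1328; exp(−1.1328) = 0.32213.
ρ = 1.339 × 0.32213 = 0.43133 kg/m³.

ρ ≈ 0.431 kg/m³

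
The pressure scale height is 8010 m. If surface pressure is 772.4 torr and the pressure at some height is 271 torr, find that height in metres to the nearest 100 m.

z ≈ 8400 m

Invert the barometric formula: z = H ln(P₀/P).
P₀/P = 772.4/271 = 2.8502; ln(2.8502) = 1.0474.
z = 8010.0 × 1.0474 = 8389.7 m.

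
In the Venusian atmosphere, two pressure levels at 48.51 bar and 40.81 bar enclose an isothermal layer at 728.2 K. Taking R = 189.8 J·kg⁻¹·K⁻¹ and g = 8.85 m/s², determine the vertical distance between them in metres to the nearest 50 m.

Hypsometric equation: Δz = (R T̄/g) ln(P₁/P₂).
R T̄/g = 189.8 × 728.2 / 8.85 = 15617 m.
ln(48.51/40.81) = ln(1.1887) = 0.17286.
Δz = 15617 × 0.17286 = 2699.6 m.

Δz ≈ 2700 m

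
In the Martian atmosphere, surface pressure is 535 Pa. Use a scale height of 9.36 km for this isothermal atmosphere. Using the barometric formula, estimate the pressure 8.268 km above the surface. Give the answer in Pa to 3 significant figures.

Barometric formula: P = P₀ exp(−z/H).
z/H = 8268.0/9360.0 = 0.88333; exp(−0.88333) = 0.41340.
P = 535 × 0.41340 = 221.17 Pa.

P ≈ 221 Pa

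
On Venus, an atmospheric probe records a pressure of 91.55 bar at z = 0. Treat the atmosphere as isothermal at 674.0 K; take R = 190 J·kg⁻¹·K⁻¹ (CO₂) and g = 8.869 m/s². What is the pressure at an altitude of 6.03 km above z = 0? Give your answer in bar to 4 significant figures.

P ≈ 60.30 bar

Scale height: H = RT/g = 190 × 674.0 / 8.869 = 14439 m.
Barometric formula: P = P₀ exp(−z/H).
z/H = 6030.0/14439 = 0.41762; exp(−0.41762) = 0.65861.
P = 91.55 × 0.65861 = 60.296 bar.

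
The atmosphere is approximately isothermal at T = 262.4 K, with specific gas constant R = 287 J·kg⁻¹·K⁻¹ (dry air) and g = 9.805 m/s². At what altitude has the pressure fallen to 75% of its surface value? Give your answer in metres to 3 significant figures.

z ≈ 2210 m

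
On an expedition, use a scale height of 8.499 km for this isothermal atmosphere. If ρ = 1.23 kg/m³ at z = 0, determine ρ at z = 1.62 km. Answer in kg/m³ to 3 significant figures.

ρ ≈ 1.02 kg/m³

In an isothermal atmosphere, density decays like pressure: ρ = ρ₀ exp(−z/H).
z/H = 1620.0/8499.0 = 0.19061; exp(−0.19061) = 0.82645.
ρ = 1.23 × 0.82645 = 1.0165 kg/m³.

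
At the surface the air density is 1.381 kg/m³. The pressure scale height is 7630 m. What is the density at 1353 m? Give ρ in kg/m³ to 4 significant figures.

In an isothermal atmosphere, density decays like pressure: ρ = ρ₀ exp(−z/H).
z/H = 1353.0/7630.0 = 0.17733; exp(−0.17733) = 0.83750.
ρ = 1.381 × 0.83750 = 1.1566 kg/m³.

ρ ≈ 1.157 kg/m³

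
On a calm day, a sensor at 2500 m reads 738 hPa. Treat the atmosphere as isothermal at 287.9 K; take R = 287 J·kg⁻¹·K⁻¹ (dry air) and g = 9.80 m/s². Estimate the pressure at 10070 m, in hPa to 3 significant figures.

Scale height: H = RT/g = 287 × 287.9 / 9.80 = 8431.4 m.
Between two levels, P₂ = P₁ exp(−Δz/H) with Δz = z₂ − z₁.
Δz = 10070 − 2500.0 = 7570.0 m; Δz/H = 7570.0/8431.4 = 0.89783.
P₂ = 738 × exp(−0.89783) = 738 × 0.40745 = 300.70 hPa.

P ≈ 301 hPa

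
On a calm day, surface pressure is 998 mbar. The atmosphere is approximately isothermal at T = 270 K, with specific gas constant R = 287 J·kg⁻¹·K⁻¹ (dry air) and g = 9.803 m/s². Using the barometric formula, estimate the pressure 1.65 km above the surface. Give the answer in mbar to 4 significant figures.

P ≈ 810.0 mbar

Scale height: H = RT/g = 287 × 270 / 9.803 = 7904.7 m.
Barometric formula: P = P₀ exp(−z/H).
z/H = 1650.0/7904.7 = 0.20874; exp(−0.20874) = 0.81161.
P = 998 × 0.81161 = 809.99 mbar.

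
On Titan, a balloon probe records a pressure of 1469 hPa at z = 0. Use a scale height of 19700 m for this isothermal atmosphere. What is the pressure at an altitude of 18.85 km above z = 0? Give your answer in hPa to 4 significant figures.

Barometric formula: P = P₀ exp(−z/H).
z/H = 18850/19700 = 0.95685; exp(−0.95685) = 0.38410.
P = 1469 × 0.38410 = 564.24 hPa.

P ≈ 564.2 hPa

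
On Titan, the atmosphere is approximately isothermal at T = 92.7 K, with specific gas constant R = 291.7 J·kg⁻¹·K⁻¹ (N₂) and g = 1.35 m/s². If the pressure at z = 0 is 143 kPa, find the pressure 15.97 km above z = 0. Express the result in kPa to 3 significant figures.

P ≈ 64.4 kPa

Scale height: H = RT/g = 291.7 × 92.7 / 1.35 = 20030 m.
Barometric formula: P = P₀ exp(−z/H).
z/H = 15970/20030 = 0.79730; exp(−0.79730) = 0.45054.
P = 143 × 0.45054 = 64.427 kPa.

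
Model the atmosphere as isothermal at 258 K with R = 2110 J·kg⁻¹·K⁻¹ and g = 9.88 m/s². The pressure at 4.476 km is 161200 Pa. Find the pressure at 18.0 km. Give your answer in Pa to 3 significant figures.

Scale height: H = RT/g = 2110 × 258 / 9.88 = 55099 m.
Between two levels, P₂ = P₁ exp(−Δz/H) with Δz = z₂ − z₁.
Δz = 18000 − 4476.0 = 13524 m; Δz/H = 13524/55099 = 0.24545.
P₂ = 161200 × exp(−0.24545) = 161200 × 0.78235 = 126110 Pa.

P ≈ 126000 Pa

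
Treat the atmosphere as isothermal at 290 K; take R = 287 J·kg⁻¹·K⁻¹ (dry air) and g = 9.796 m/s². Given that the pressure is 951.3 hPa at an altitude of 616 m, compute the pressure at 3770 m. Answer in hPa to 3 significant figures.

Scale height: H = RT/g = 287 × 290 / 9.796 = 8496.3 m.
Between two levels, P₂ = P₁ exp(−Δz/H) with Δz = z₂ − z₁.
Δz = 3770.0 − 616.00 = 3154.0 m; Δz/H = 3154.0/8496.3 = 0.37122.
P₂ = 951.3 × exp(−0.37122) = 951.3 × 0.68989 = 656.29 hPa.

P ≈ 656 hPa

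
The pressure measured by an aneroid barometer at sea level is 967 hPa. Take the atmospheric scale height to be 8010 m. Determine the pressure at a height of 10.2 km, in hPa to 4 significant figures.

P ≈ 270.6 hPa

Barometric formula: P = P₀ exp(−z/H).
z/H = 10200/8010.0 = 1.2734; exp(−1.2734) = 0.27988.
P = 967 × 0.27988 = 270.64 hPa.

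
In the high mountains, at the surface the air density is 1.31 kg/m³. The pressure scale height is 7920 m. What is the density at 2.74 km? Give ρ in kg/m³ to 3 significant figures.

ρ ≈ 0.927 kg/m³

In an isothermal atmosphere, density decays like pressure: ρ = ρ₀ exp(−z/H).
z/H = 2740.0/7920.0 = 0.34596; exp(−0.34596) = 0.70754.
ρ = 1.31 × 0.70754 = 0.92688 kg/m³.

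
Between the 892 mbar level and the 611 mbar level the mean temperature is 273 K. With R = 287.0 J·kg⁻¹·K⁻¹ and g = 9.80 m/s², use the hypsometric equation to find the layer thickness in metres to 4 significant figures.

Hypsometric equation: Δz = (R T̄/g) ln(P₁/P₂).
R T̄/g = 287.0 × 273 / 9.80 = 7995.0 m.
ln(892/611) = ln(1.4599) = 0.37837.
Δz = 7995.0 × 0.37837 = 3025.1 m.

Δz ≈ 3025 m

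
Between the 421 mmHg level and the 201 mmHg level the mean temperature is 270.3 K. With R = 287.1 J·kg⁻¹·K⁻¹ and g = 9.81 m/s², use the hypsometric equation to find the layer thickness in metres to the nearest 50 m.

Hypsometric equation: Δz = (R T̄/g) ln(P₁/P₂).
R T̄/g = 287.1 × 270.3 / 9.81 = 7910.6 m.
ln(421/201) = ln(2.0945) = 0.73931.
Δz = 7910.6 × 0.73931 = 5848.4 m.

Δz ≈ 5850 m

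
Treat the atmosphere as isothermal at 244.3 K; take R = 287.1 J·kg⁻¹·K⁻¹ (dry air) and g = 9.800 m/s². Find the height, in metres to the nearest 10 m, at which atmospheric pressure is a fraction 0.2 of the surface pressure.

z ≈ 11520 m

Scale height: H = RT/g = 287.1 × 244.3 / 9.800 = 7157.0 m.
Set P/P₀ = exp(−z/H) = 0.2, so z = −H ln(0.2).
−ln(0.2) = 1.6094; z = 7157.0 × 1.6094 = 11518 m.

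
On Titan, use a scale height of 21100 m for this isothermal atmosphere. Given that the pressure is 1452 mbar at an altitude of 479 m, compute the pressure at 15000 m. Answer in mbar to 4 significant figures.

P ≈ 729.6 mbar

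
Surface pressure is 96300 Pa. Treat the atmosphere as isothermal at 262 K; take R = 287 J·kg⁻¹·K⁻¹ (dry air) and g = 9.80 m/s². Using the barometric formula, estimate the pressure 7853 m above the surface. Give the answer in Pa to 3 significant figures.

P ≈ 34600 Pa

Scale height: H = RT/g = 287 × 262 / 9.80 = 7672.9 m.
Barometric formula: P = P₀ exp(−z/H).
z/H = 7853.0/7672.9 = 1.0235; exp(−1.0235) = 0.35934.
P = 96300 × 0.35934 = 34604 Pa.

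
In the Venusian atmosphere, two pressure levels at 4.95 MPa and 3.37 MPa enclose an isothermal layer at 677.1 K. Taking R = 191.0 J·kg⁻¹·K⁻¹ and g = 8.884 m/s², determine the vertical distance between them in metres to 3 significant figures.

Δz ≈ 5600 m

Hypsometric equation: Δz = (R T̄/g) ln(P₁/P₂).
R T̄/g = 191.0 × 677.1 / 8.884 = 14557 m.
ln(4.95/3.37) = ln(1.4688) = 0.38445.
Δz = 14557 × 0.38445 = 5596.4 m.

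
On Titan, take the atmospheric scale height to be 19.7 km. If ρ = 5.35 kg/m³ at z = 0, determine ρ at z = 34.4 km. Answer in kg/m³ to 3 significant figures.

ρ ≈ 0.933 kg/m³

In an isothermal atmosphere, density decays like pressure: ρ = ρ₀ exp(−z/H).
z/H = 34400/19700 = 1.7462; exp(−1.7462) = 0.17444.
ρ = 5.35 × 0.17444 = 0.93325 kg/m³.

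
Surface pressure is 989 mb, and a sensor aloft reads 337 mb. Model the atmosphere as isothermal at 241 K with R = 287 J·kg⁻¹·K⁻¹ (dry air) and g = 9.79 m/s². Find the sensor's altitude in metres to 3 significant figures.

z ≈ 7610 m

Scale height: H = RT/g = 287 × 241 / 9.79 = 7065.1 m.
Invert the barometric formula: z = H ln(P₀/P).
P₀/P = 989/337 = 2.9347; ln(2.9347) = 1.0766.
z = 7065.1 × 1.0766 = 7606.3 m.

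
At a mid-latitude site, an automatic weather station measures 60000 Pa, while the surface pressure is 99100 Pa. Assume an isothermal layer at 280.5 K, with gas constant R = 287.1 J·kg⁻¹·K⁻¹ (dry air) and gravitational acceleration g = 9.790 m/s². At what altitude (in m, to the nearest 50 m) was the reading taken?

Scale height: H = RT/g = 287.1 × 280.5 / 9.790 = 8225.9 m.
Invert the barometric formula: z = H ln(P₀/P).
P₀/P = 99100/60000 = 1.6517; ln(1.6517) = 0.50181.
z = 8225.9 × 0.50181 = 4127.8 m.

z ≈ 4150 m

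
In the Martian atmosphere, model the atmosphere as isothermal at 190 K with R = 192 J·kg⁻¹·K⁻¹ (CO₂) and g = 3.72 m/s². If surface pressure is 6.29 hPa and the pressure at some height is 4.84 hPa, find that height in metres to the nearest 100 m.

z ≈ 2600 m

Scale height: H = RT/g = 192 × 190 / 3.72 = 9806.5 m.
Invert the barometric formula: z = H ln(P₀/P).
P₀/P = 6.29/4.84 = 1.2996; ln(1.2996) = 0.26206.
z = 9806.5 × 0.26206 = 2569.9 m.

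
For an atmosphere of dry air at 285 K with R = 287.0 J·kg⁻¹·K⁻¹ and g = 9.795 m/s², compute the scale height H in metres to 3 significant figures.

H ≈ 8350 m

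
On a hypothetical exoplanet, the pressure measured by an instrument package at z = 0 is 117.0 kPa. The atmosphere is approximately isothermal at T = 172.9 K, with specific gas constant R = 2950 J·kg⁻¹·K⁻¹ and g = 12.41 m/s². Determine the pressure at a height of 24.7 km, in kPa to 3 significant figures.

P ≈ 64.1 kPa

Scale height: H = RT/g = 2950 × 172.9 / 12.41 = 41100 m.
Barometric formula: P = P₀ exp(−z/H).
z/H = 24700/41100 = 0.60097; exp(−0.60097) = 0.54828.
P = 117.0 × 0.54828 = 64.149 kPa.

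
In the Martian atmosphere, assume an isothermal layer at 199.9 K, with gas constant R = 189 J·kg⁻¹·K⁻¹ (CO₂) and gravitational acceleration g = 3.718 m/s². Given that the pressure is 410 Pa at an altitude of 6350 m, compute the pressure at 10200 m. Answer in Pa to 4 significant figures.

Scale height: H = RT/g = 189 × 199.9 / 3.718 = 10162 m.
Between two levels, P₂ = P₁ exp(−Δz/H) with Δz = z₂ − z₁.
Δz = 10200 − 6350.0 = 3850.0 m; Δz/H = 3850.0/10162 = 0.37886.
P₂ = 410 × exp(−0.37886) = 410 × 0.68464 = 280.70 Pa.

P ≈ 280.7 Pa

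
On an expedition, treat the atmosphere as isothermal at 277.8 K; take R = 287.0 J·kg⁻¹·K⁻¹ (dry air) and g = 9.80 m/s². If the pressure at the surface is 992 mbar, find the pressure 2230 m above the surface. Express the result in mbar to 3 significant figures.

P ≈ 754 mbar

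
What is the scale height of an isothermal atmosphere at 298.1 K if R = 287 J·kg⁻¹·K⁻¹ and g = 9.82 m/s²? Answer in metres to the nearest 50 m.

H ≈ 8700 m

The scale height of an isothermal atmosphere is H = RT/g.
H = 287 × 298.1 / 9.82 = 85555/9.82 = 8712.3 m.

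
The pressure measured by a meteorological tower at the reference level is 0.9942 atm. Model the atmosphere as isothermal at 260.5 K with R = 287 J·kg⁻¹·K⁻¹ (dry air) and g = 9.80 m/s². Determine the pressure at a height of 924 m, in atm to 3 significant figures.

P ≈ 0.881 atm

Scale height: H = RT/g = 287 × 260.5 / 9.80 = 7628.9 m.
Barometric formula: P = P₀ exp(−z/H).
z/H = 924.00/7628.9 = 0.12112; exp(−0.12112) = 0.88593.
P = 0.9942 × 0.88593 = 0.88079 atm.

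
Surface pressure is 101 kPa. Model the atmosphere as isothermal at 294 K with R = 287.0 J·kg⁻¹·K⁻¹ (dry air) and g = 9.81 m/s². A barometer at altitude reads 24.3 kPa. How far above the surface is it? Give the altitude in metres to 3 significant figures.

Scale height: H = RT/g = 287.0 × 294 / 9.81 = 8601.2 m.
Invert the barometric formula: z = H ln(P₀/P).
P₀/P = 101/24.3 = 4.1564; ln(4.1564) = 1.4246.
z = 8601.2 × 1.4246 = 12253 m.

z ≈ 12300 m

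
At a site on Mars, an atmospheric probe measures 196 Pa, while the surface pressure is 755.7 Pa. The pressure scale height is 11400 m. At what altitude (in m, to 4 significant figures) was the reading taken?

Invert the barometric formula: z = H ln(P₀/P).
P₀/P = 755.7/196 = 3.8556; ln(3.8556) = 1.3495.
z = 11400 × 1.3495 = 15384 m.

z ≈ 15380 m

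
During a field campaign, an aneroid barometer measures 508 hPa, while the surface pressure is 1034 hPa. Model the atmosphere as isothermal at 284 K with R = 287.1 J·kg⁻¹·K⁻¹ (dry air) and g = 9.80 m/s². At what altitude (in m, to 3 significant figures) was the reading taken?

Scale height: H = RT/g = 287.1 × 284 / 9.80 = 8320.0 m.
Invert the barometric formula: z = H ln(P₀/P).
P₀/P = 1034/508 = 2.0354; ln(2.0354) = 0.71069.
z = 8320.0 × 0.71069 = 5912.9 m.

z ≈ 5910 m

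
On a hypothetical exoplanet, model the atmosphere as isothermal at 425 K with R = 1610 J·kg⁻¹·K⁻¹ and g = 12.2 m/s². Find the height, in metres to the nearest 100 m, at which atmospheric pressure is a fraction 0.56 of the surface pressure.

z ≈ 32500 m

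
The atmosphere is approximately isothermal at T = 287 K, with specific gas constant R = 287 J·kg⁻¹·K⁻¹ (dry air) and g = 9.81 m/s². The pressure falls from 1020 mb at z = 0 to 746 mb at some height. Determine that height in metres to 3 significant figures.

Scale height: H = RT/g = 287 × 287 / 9.81 = 8396.4 m.
Invert the barometric formula: z = H ln(P₀/P).
P₀/P = 1020/746 = 1.3673; ln(1.3673) = 0.31284.
z = 8396.4 × 0.31284 = 2626.7 m.

z ≈ 2630 m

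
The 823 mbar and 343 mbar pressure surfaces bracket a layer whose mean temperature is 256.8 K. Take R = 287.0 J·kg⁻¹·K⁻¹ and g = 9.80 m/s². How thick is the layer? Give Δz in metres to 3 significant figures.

Δz ≈ 6580 m

Hypsometric equation: Δz = (R T̄/g) ln(P₁/P₂).
R T̄/g = 287.0 × 256.8 / 9.80 = 7520.6 m.
ln(823/343) = ln(2.3994) = 0.87522.
Δz = 7520.6 × 0.87522 = 6582.2 m.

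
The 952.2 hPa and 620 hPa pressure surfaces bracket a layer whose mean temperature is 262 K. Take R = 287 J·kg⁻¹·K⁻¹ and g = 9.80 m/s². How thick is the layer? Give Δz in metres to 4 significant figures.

Δz ≈ 3292 m

Hypsometric equation: Δz = (R T̄/g) ln(P₁/P₂).
R T̄/g = 287 × 262 / 9.80 = 7672.9 m.
ln(952.2/620) = ln(1.5358) = 0.42905.
Δz = 7672.9 × 0.42905 = 3292.1 m.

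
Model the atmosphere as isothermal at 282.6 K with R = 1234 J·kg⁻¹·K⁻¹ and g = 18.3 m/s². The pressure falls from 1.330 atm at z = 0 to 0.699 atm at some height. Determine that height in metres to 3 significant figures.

Scale height: H = RT/g = 1234 × 282.6 / 18.3 = 19056 m.
Invert the barometric formula: z = H ln(P₀/P).
P₀/P = 1.330/0.699 = 1.9027; ln(1.9027) = 0.64327.
z = 19056 × 0.64327 = 12258 m.

z ≈ 12300 m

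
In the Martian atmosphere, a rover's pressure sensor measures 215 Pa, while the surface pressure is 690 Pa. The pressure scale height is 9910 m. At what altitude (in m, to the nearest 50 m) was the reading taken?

Invert the barometric formula: z = H ln(P₀/P).
P₀/P = 690/215 = 3.2093; ln(3.2093) = 1.1661.
z = 9910.0 × 1.1661 = 11556 m.

z ≈ 11550 m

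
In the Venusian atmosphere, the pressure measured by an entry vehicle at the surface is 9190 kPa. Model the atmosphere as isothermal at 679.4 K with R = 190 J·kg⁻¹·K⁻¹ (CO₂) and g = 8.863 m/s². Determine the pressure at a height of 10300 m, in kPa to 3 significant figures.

P ≈ 4530 kPa

Scale height: H = RT/g = 190 × 679.4 / 8.863 = 14565 m.
Barometric formula: P = P₀ exp(−z/H).
z/H = 10300/14565 = 0.70717; exp(−0.70717) = 0.49304.
P = 9190 × 0.49304 = 4531.0 kPa.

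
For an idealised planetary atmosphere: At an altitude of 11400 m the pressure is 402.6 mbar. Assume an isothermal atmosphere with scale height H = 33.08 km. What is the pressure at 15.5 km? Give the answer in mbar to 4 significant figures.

P ≈ 355.7 mbar

Between two levels, P₂ = P₁ exp(−Δz/H) with Δz = z₂ − z₁.
Δz = 15500 − 11400 = 4100.0 m; Δz/H = 4100.0/33080 = 0.12394.
P₂ = 402.6 × exp(−0.12394) = 402.6 × 0.88343 = 355.67 mbar.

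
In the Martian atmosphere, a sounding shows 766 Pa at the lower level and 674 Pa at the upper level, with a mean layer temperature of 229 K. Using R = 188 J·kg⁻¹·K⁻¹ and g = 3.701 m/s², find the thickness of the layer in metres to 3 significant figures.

Hypsometric equation: Δz = (R T̄/g) ln(P₁/P₂).
R T̄/g = 188 × 229 / 3.701 = 11633 m.
ln(766/674) = ln(1.1365) = 0.12795.
Δz = 11633 × 0.12795 = 1488.4 m.

Δz ≈ 1490 m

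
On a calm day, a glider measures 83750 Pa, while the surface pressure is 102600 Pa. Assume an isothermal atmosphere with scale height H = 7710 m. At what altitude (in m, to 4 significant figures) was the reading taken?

Invert the barometric formula: z = H ln(P₀/P).
P₀/P = 102600/83750 = 1.2251; ln(1.2251) = 0.20302.
z = 7710.0 × 0.20302 = 1565.3 m.

z ≈ 1565 m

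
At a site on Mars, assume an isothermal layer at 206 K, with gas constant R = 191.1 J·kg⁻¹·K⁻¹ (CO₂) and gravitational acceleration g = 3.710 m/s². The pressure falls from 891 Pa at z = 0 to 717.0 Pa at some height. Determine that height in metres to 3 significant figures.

Scale height: H = RT/g = 191.1 × 206 / 3.710 = 10611 m.
Invert the barometric formula: z = H ln(P₀/P).
P₀/P = 891/717.0 = 1.2427; ln(1.2427) = 0.21729.
z = 10611 × 0.21729 = 2305.7 m.

z ≈ 2310 m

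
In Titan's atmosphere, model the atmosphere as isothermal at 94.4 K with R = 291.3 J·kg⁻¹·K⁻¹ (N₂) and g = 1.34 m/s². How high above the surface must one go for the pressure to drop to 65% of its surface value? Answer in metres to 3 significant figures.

z ≈ 8840 m

Scale height: H = RT/g = 291.3 × 94.4 / 1.34 = 20521 m.
Set P/P₀ = exp(−z/H) = 0.65, so z = −H ln(0.65).
−ln(0.65) = 0.43078; z = 20521 × 0.43078 = 8840.0 m.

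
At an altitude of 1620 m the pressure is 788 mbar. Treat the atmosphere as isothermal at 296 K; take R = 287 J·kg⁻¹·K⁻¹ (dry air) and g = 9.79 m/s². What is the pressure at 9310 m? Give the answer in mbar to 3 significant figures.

P ≈ 325 mbar

Scale height: H = RT/g = 287 × 296 / 9.79 = 8677.4 m.
Between two levels, P₂ = P₁ exp(−Δz/H) with Δz = z₂ − z₁.
Δz = 9310.0 − 1620.0 = 7690.0 m; Δz/H = 7690.0/8677.4 = 0.88621.
P₂ = 788 × exp(−0.88621) = 788 × 0.41222 = 324.83 mbar.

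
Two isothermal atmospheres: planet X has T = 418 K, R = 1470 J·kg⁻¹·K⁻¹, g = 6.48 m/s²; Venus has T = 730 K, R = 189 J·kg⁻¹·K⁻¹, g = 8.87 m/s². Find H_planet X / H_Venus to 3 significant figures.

H = RT/g for each body.
H_planet X = 1470 × 418 / 6.48 = 94824 m.
H_Venus = 189 × 730 / 8.87 = 15555 m.
H_planet X/H_Venus = 94824/15555 = 6.0960.

H_planet X/H_Venus ≈ 6.10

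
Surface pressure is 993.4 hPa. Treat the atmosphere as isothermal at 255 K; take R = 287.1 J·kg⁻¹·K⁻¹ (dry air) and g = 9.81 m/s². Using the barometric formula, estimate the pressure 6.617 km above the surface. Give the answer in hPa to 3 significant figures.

P ≈ 409 hPa

Scale height: H = RT/g = 287.1 × 255 / 9.81 = 7462.8 m.
Barometric formula: P = P₀ exp(−z/H).
z/H = 6617.0/7462.8 = 0.88666; exp(−0.88666) = 0.41203.
P = 993.4 × 0.41203 = 409.31 hPa.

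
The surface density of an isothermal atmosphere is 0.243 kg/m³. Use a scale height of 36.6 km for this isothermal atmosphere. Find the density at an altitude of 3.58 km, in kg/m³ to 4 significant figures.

ρ ≈ 0.2204 kg/m³

In an isothermal atmosphere, density decays like pressure: ρ = ρ₀ exp(−z/H).
z/H = 3580.0/36600 = 0.097814; exp(−0.097814) = 0.90682.
ρ = 0.243 × 0.90682 = 0.22036 kg/m³.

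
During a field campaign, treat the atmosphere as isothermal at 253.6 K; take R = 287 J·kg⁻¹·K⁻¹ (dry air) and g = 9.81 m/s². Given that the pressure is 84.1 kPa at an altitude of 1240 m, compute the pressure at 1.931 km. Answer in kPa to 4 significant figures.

P ≈ 76.62 kPa

Scale height: H = RT/g = 287 × 253.6 / 9.81 = 7419.3 m.
Between two levels, P₂ = P₁ exp(−Δz/H) with Δz = z₂ − z₁.
Δz = 1931.0 − 1240.0 = 691.00 m; Δz/H = 691.00/7419.3 = 0.093135.
P₂ = 84.1 × exp(−0.093135) = 84.1 × 0.91107 = 76.621 kPa.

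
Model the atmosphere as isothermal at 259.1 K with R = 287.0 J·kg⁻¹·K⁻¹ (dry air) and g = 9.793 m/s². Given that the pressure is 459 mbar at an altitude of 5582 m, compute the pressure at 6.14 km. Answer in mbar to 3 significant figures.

P ≈ 426 mbar

Scale height: H = RT/g = 287.0 × 259.1 / 9.793 = 7593.4 m.
Between two levels, P₂ = P₁ exp(−Δz/H) with Δz = z₂ − z₁.
Δz = 6140.0 − 5582.0 = 558.00 m; Δz/H = 558.00/7593.4 = 0.073485.
P₂ = 459 × exp(−0.073485) = 459 × 0.92915 = 426.48 mbar.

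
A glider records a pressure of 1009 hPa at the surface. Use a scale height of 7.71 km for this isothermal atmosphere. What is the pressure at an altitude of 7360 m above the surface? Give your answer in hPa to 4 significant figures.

P ≈ 388.4 hPa

Barometric formula: P = P₀ exp(−z/H).
z/H = 7360.0/7710.0 = 0.95460; exp(−0.95460) = 0.38497.
P = 1009 × 0.38497 = 388.43 hPa.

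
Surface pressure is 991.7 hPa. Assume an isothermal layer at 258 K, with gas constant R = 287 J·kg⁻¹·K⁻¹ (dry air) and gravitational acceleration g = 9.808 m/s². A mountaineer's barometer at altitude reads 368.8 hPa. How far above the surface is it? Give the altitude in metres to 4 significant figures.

Scale height: H = RT/g = 287 × 258 / 9.808 = 7549.6 m.
Invert the barometric formula: z = H ln(P₀/P).
P₀/P = 991.7/368.8 = 2.6890; ln(2.6890) = 0.98917.
z = 7549.6 × 0.98917 = 7467.8 m.

z ≈ 7468 m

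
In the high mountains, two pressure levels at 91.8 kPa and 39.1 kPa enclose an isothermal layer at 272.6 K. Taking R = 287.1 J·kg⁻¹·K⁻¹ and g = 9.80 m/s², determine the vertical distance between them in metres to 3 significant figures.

Hypsometric equation: Δz = (R T̄/g) ln(P₁/P₂).
R T̄/g = 287.1 × 272.6 / 9.80 = 7986.1 m.
ln(91.8/39.1) = ln(2.3478) = 0.85348.
Δz = 7986.1 × 0.85348 = 6816.0 m.

Δz ≈ 6820 m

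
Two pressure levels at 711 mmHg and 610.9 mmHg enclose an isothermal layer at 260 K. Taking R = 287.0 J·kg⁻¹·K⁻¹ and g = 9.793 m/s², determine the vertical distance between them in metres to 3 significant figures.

Hypsometric equation: Δz = (R T̄/g) ln(P₁/P₂).
R T̄/g = 287.0 × 260 / 9.793 = 7619.7 m.
ln(711/610.9) = ln(1.1639) = 0.15178.
Δz = 7619.7 × 0.15178 = 1156.5 m.

Δz ≈ 1160 m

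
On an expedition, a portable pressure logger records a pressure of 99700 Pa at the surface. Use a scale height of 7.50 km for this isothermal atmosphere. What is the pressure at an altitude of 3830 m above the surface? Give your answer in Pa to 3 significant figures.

P ≈ 59800 Pa

Barometric formula: P = P₀ exp(−z/H).
z/H = 3830.0/7500.0 = 0.51067; exp(−0.51067) = 0.60009.
P = 99700 × 0.60009 = 59829 Pa.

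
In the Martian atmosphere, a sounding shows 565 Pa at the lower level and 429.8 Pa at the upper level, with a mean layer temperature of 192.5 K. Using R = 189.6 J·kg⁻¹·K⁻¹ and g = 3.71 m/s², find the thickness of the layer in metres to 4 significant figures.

Δz ≈ 2691 m

Hypsometric equation: Δz = (R T̄/g) ln(P₁/P₂).
R T̄/g = 189.6 × 192.5 / 3.71 = 9837.7 m.
ln(565/429.8) = ln(1.3146) = 0.27353.
Δz = 9837.7 × 0.27353 = 2690.9 m.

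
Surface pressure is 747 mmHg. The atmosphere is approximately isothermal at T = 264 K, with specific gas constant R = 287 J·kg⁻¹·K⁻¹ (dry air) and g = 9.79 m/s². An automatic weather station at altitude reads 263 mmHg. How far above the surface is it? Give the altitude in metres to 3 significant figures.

Scale height: H = RT/g = 287 × 264 / 9.79 = 7739.3 m.
Invert the barometric formula: z = H ln(P₀/P).
P₀/P = 747/263 = 2.8403; ln(2.8403) = 1.0439.
z = 7739.3 × 1.0439 = 8079.1 m.

z ≈ 8080 m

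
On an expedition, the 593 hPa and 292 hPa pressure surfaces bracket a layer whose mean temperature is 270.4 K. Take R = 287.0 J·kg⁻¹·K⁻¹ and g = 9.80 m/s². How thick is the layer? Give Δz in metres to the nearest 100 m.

Hypsometric equation: Δz = (R T̄/g) ln(P₁/P₂).
R T̄/g = 287.0 × 270.4 / 9.80 = 7918.9 m.
ln(593/292) = ln(2.0308) = 0.70843.
Δz = 7918.9 × 0.70843 = 5610.0 m.

Δz ≈ 5600 m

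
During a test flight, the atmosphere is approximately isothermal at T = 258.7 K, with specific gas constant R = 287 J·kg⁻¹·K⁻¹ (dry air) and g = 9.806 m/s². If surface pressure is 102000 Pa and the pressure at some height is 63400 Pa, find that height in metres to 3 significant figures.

Scale height: H = RT/g = 287 × 258.7 / 9.806 = 7571.6 m.
Invert the barometric formula: z = H ln(P₀/P).
P₀/P = 102000/63400 = 1.6088; ln(1.6088) = 0.47549.
z = 7571.6 × 0.47549 = 3600.2 m.

z ≈ 3600 m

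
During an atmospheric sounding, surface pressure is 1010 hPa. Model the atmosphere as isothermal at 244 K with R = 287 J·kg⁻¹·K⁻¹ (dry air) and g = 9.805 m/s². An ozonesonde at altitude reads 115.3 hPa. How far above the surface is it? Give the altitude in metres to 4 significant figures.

Scale height: H = RT/g = 287 × 244 / 9.805 = 7142.1 m.
Invert the barometric formula: z = H ln(P₀/P).
P₀/P = 1010/115.3 = 8.7598; ln(8.7598) = 2.1702.
z = 7142.1 × 2.1702 = 15500 m.

z ≈ 15500 m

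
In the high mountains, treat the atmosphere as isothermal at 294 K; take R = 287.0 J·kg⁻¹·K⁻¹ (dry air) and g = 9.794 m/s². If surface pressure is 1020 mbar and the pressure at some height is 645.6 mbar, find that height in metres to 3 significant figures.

z ≈ 3940 m

Scale height: H = RT/g = 287.0 × 294 / 9.794 = 8615.3 m.
Invert the barometric formula: z = H ln(P₀/P).
P₀/P = 1020/645.6 = 1.5799; ln(1.5799) = 0.45736.
z = 8615.3 × 0.45736 = 3940.3 m.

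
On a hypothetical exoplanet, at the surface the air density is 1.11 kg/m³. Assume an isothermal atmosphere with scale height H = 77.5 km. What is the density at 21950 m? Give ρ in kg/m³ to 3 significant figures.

ρ ≈ 0.836 kg/m³

In an isothermal atmosphere, density decays like pressure: ρ = ρ₀ exp(−z/H).
z/H = 21950/77500 = 0.28323; exp(−0.28323) = 0.75335.
ρ = 1.11 × 0.75335 = 0.83622 kg/m³.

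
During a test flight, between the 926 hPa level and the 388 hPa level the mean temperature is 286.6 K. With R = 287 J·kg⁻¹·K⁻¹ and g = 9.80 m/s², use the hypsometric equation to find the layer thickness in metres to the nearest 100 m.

Δz ≈ 7300 m

Hypsometric equation: Δz = (R T̄/g) ln(P₁/P₂).
R T̄/g = 287 × 286.6 / 9.80 = 8393.3 m.
ln(926/388) = ln(2.3866) = 0.86987.
Δz = 8393.3 × 0.86987 = 7301.1 m.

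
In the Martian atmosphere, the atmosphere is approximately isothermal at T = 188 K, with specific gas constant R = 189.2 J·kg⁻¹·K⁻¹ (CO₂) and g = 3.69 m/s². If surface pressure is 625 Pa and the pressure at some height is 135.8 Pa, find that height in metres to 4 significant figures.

z ≈ 14720 m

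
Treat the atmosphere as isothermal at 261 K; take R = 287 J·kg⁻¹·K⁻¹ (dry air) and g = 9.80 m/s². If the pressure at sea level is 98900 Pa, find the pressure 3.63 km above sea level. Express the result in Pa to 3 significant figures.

P ≈ 61500 Pa

Scale height: H = RT/g = 287 × 261 / 9.80 = 7643.6 m.
Barometric formula: P = P₀ exp(−z/H).
z/H = 3630.0/7643.6 = 0.47491; exp(−0.47491) = 0.62194.
P = 98900 × 0.62194 = 61510 Pa.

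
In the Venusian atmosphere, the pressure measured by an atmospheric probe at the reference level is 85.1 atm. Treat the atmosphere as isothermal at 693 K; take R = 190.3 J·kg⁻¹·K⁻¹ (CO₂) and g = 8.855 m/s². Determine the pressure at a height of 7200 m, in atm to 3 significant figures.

P ≈ 52.5 atm

Scale height: H = RT/g = 190.3 × 693 / 8.855 = 14893 m.
Barometric formula: P = P₀ exp(−z/H).
z/H = 7200.0/14893 = 0.48345; exp(−0.48345) = 0.61665.
P = 85.1 × 0.61665 = 52.477 atm.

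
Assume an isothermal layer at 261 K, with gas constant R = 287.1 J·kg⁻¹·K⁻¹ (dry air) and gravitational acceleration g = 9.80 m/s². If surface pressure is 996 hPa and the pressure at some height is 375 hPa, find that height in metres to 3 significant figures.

Scale height: H = RT/g = 287.1 × 261 / 9.80 = 7646.2 m.
Invert the barometric formula: z = H ln(P₀/P).
P₀/P = 996/375 = 2.6560; ln(2.6560) = 0.97682.
z = 7646.2 × 0.97682 = 7469.0 m.

z ≈ 7470 m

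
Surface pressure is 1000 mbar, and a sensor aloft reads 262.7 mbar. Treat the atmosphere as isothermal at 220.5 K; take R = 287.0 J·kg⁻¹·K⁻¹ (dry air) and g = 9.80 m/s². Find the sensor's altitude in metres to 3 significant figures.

Scale height: H = RT/g = 287.0 × 220.5 / 9.80 = 6457.5 m.
Invert the barometric formula: z = H ln(P₀/P).
P₀/P = 1000/262.7 = 3.8066; ln(3.8066) = 1.3367.
z = 6457.5 × 1.3367 = 8631.7 m.

z ≈ 8630 m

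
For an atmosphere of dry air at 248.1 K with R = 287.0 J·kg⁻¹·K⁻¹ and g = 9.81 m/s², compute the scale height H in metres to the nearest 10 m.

H ≈ 7260 m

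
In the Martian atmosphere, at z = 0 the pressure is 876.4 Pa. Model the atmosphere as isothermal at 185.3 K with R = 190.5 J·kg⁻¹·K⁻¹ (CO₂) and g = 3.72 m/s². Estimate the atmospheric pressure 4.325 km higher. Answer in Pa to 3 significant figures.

Scale height: H = RT/g = 190.5 × 185.3 / 3.72 = 9489.2 m.
Barometric formula: P = P₀ exp(−z/H).
z/H = 4325.0/9489.2 = 0.45578; exp(−0.45578) = 0.63395.
P = 876.4 × 0.63395 = 555.59 Pa.

P ≈ 556 Pa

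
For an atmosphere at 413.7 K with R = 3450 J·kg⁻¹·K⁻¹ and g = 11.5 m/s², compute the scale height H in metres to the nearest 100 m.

H ≈ 124100 m

The scale height of an isothermal atmosphere is H = RT/g.
H = 3450 × 413.7 / 11.5 = 1427300/11.5 = 124110 m.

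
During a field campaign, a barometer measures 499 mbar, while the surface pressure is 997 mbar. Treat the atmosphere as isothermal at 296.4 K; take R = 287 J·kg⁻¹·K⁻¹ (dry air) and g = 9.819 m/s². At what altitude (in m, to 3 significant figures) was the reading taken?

Scale height: H = RT/g = 287 × 296.4 / 9.819 = 8663.5 m.
Invert the barometric formula: z = H ln(P₀/P).
P₀/P = 997/499 = 1.9980; ln(1.9980) = 0.69215.
z = 8663.5 × 0.69215 = 5996.4 m.

z ≈ 6000 m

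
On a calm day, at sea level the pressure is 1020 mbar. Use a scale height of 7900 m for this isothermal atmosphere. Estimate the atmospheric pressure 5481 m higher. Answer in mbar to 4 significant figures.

Barometric formula: P = P₀ exp(−z/H).
z/H = 5481.0/7900.0 = 0.69380; exp(−0.69380) = 0.49967.
P = 1020 × 0.49967 = 509.66 mbar.

P ≈ 509.7 mbar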